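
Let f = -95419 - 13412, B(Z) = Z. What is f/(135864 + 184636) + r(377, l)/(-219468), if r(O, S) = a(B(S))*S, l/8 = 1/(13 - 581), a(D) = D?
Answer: -15050486457341/44322673656750 ≈ -0.33957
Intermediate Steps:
l = -1/71 (l = 8/(13 - 581) = 8/(-568) = 8*(-1/568) = -1/71 ≈ -0.014085)
r(O, S) = S² (r(O, S) = S*S = S²)
f = -108831
f/(135864 + 184636) + r(377, l)/(-219468) = -108831/(135864 + 184636) + (-1/71)²/(-219468) = -108831/320500 + (1/5041)*(-1/219468) = -108831*1/320500 - 1/1106338188 = -108831/320500 - 1/1106338188 = -15050486457341/44322673656750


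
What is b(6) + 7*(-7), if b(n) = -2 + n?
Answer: -45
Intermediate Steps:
b(6) + 7*(-7) = (-2 + 6) + 7*(-7) = 4 - 49 = -45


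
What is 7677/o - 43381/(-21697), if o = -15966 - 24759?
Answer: 13676268/7552225 ≈ 1.8109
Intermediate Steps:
o = -40725
7677/o - 43381/(-21697) = 7677/(-40725) - 43381/(-21697) = 7677*(-1/40725) - 43381*(-1/21697) = -853/4525 + 3337/1669 = 13676268/7552225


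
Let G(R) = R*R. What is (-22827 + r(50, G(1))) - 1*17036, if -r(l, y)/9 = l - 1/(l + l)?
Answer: -4031291/100 ≈ -40313.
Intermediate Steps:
G(R) = R²
r(l, y) = -9*l + 9/(2*l) (r(l, y) = -9*(l - 1/(l + l)) = -9*(l - 1/(2*l)) = -9*l + 9/(2*l))
(-22827 + r(50, G(1))) - 1*17036 = (-22827 + (-9*50 + (9/2)/50)) - 1*17036 = (-22827 + (-450 + (9/2)*(1/50))) - 17036 = (-22827 + (-450 + 9/100)) - 17036 = (-22827 - 44991/100) - 17036 = -2327691/100 - 17036 = -4031291/100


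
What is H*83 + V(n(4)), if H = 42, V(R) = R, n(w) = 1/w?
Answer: 13945/4 ≈ 3486.3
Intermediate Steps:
n(w) = 1/w
H*83 + V(n(4)) = 42*83 + 1/4 = 3486 + ¼ = 13945/4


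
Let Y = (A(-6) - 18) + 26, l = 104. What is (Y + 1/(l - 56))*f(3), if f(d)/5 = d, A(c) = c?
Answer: 485/16 ≈ 30.313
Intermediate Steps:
f(d) = 5*d
Y = 2 (Y = (-6 - 18) + 26 = -24 + 26 = 2)
(Y + 1/(l - 56))*f(3) = (2 + 1/(104 - 56))*(5*3) = (2 + 1/48)*15 = (97/48)*15 = 485/16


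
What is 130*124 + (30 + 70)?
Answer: 16220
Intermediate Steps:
130*124 + (30 + 70) = 16120 + 100 = 16220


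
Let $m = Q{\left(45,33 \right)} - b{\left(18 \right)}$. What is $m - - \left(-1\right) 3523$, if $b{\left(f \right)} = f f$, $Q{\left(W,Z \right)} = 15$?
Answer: $-3832$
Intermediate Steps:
$b{\left(f \right)} = f^{2}$
$m = -309$ ($m = 15 - 18^{2} = 15 - 324 = -309$)
$m - - \left(-1\right) 3523 = -309 - - \left(-1\right) 3523 = -309 - \left(-1\right) \left(-3523\right) = -309 - 3523 = -3832$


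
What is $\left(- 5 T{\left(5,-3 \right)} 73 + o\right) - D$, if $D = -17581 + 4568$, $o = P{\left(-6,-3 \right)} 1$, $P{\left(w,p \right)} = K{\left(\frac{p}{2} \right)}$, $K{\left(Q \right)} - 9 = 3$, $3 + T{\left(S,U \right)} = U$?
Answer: $15215$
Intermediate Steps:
$T{\left(S,U \right)} = -3 + U$
$K{\left(Q \right)} = 12$ ($K{\left(Q \right)} = 9 + 3 = 12$)
$P{\left(w,p \right)} = 12$
$o = 12$ ($o = 12 \cdot 1 = 12$)
$D = -13013$
$\left(- 5 T{\left(5,-3 \right)} 73 + o\right) - D = \left(- 5 \left(-3 - 3\right) 73 + 12\right) - -13013 = \left(\left(-5\right) \left(-6\right) 73 + 12\right) + 13013 = \left(30 \cdot 73 + 12\right) + 13013 = \left(2190 + 12\right) + 13013 = 2202 + 13013 = 15215$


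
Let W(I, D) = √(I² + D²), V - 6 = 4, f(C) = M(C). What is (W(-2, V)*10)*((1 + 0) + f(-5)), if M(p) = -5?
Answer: -80*√26 ≈ -407.92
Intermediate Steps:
f(C) = -5
V = 10 (V = 6 + 4 = 10)
W(I, D) = √(D² + I²)
(W(-2, V)*10)*((1 + 0) + f(-5)) = (√(10² + (-2)²)*10)*((1 + 0) - 5) = (√(100 + 4)*10)*(1 - 5) = (√104*10)*(-4) = ((2*√26)*10)*(-4) = (20*√26)*(-4) = -80*√26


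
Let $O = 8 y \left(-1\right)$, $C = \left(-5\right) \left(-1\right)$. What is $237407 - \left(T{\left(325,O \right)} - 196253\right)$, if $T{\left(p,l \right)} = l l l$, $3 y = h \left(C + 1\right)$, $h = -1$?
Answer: $429564$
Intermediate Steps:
$C = 5$
$y = -2$ ($y = \frac{\left(-1\right) \left(5 + 1\right)}{3} = \frac{\left(-1\right) 6}{3} = \frac{1}{3} \left(-6\right) = -2$)
$O = 16$ ($O = 8 \left(-2\right) \left(-1\right) = \left(-16\right) \left(-1\right) = 16$)
$T{\left(p,l \right)} = l^{3}$ ($T{\left(p,l \right)} = l^{2} l = l^{3}$)
$237407 - \left(T{\left(325,O \right)} - 196253\right) = 237407 - \left(16^{3} - 196253\right) = 237407 - \left(4096 - 196253\right) = 237407 - -192157 = 237407 + 192157 = 429564$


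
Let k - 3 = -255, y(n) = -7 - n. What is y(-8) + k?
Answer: -251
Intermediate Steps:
k = -252 (k = 3 - 255 = -252)
y(-8) + k = (-7 - 1*(-8)) - 252 = (-7 + 8) - 252 = 1 - 252 = -251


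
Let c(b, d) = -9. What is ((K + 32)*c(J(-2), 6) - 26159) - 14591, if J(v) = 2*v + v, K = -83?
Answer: -40291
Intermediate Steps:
J(v) = 3*v
((K + 32)*c(J(-2), 6) - 26159) - 14591 = ((-83 + 32)*(-9) - 26159) - 14591 = (-51*(-9) - 26159) - 14591 = (459 - 26159) - 14591 = -25700 - 14591 = -40291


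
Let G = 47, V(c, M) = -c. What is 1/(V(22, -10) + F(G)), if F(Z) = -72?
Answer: -1/94 ≈ -0.010638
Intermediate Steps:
1/(V(22, -10) + F(G)) = 1/(-1*22 - 72) = 1/(-22 - 72) = 1/(-94) = -1/94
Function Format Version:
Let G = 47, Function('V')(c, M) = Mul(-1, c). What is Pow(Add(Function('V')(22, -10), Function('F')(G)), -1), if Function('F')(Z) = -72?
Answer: Rational(-1, 94) ≈ -0.010638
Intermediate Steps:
Pow(Add(Function('V')(22, -10), Function('F')(G)), -1) = Pow(Add(Mul(-1, 22), -72), -1) = Pow(Add(-22, -72), -1) = Pow(-94, -1) = Rational(-1, 94)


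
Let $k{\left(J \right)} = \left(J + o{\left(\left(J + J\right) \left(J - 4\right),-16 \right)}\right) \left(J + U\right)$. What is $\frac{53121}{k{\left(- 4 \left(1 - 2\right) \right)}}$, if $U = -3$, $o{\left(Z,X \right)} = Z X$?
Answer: $\frac{53121}{4} \approx 13280.0$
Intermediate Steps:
$o{\left(Z,X \right)} = X Z$
$k{\left(J \right)} = \left(-3 + J\right) \left(J - 32 J \left(-4 + J\right)\right)$ ($k{\left(J \right)} = \left(J - 16 \left(J + J\right) \left(J - 4\right)\right) \left(J - 3\right) = \left(J - 16 \cdot 2 J \left(-4 + J\right)\right) \left(-3 + J\right) = \left(J - 32 J \left(-4 + J\right)\right) \left(-3 + J\right) = \left(-3 + J\right) \left(J - 32 J \left(-4 + J\right)\right)$)
$\frac{53121}{k{\left(- 4 \left(1 - 2\right) \right)}} = \frac{53121}{- 4 \left(1 - 2\right) \left(-387 - 32 \left(- 4 \left(1 - 2\right)\right)^{2} + 225 \left(- 4 \left(1 - 2\right)\right)\right)} = \frac{53121}{\left(-4\right) \left(-1\right) \left(-387 - 32 \left(\left(-4\right) \left(-1\right)\right)^{2} + 225 \left(\left(-4\right) \left(-1\right)\right)\right)} = \frac{53121}{4 \left(-387 - 32 \cdot 4^{2} + 225 \cdot 4\right)} = \frac{53121}{4 \left(-387 - 512 + 900\right)} = \frac{53121}{4 \cdot 1} = \frac{53121}{4}$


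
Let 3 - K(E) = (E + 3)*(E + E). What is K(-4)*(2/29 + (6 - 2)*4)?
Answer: -2330/29 ≈ -80.345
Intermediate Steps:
K(E) = 3 - 2*E*(3 + E) (K(E) = 3 - (E + 3)*(E + E) = 3 - (3 + E)*2*E = 3 - 2*E*(3 + E))
K(-4)*(2/29 + (6 - 2)*4) = (3 - 6*(-4) - 2*(-4)²)*(2/29 + (6 - 2)*4) = (3 + 24 - 2*16)*(2*(1/29) + 4*4) = (3 + 24 - 32)*(2/29 + 16) = -5*466/29 = -2330/29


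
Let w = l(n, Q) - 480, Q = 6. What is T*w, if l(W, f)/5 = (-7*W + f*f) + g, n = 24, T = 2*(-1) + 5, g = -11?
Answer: -3585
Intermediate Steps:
T = 3 (T = -2 + 5 = 3)
l(W, f) = -55 - 35*W + 5*f**2 (l(W, f) = 5*((-7*W + f*f) - 11) = 5*((-7*W + f**2) - 11) = 5*((f**2 - 7*W) - 11) = 5*(-11 + f**2 - 7*W) = -55 - 35*W + 5*f**2)
w = -1195 (w = (-55 - 35*24 + 5*6**2) - 480 = (-55 - 840 + 5*36) - 480 = (-55 - 840 + 180) - 480 = -715 - 480 = -1195)
T*w = 3*(-1195) = -3585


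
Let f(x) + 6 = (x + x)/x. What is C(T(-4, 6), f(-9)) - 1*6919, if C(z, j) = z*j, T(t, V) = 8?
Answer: -6951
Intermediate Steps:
f(x) = -4 (f(x) = -6 + (x + x)/x = -6 + (2*x)/x = -6 + 2 = -4)
C(z, j) = j*z
C(T(-4, 6), f(-9)) - 1*6919 = -4*8 - 1*6919 = -32 - 6919 = -6951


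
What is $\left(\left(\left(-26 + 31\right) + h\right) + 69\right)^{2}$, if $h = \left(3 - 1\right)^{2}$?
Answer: $6084$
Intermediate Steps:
$h = 4$ ($h = 2^{2} = 4$)
$\left(\left(\left(-26 + 31\right) + h\right) + 69\right)^{2} = \left(\left(\left(-26 + 31\right) + 4\right) + 69\right)^{2} = \left(\left(5 + 4\right) + 69\right)^{2} = \left(9 + 69\right)^{2} = 78^{2} = 6084$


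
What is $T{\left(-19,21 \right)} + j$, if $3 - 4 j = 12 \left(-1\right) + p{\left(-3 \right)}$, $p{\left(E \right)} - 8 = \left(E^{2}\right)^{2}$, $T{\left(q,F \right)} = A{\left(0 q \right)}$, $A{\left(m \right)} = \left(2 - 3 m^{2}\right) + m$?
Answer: $- \frac{33}{2} \approx -16.5$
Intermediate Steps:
$A{\left(m \right)} = 2 + m - 3 m^{2}$
$T{\left(q,F \right)} = 2$ ($T{\left(q,F \right)} = 2 + 0 q - 3 \left(0 q\right)^{2} = 2 + 0 - 3 \cdot 0^{2} = 2 + 0 - 0 = 2 + 0 + 0 = 2$)
$p{\left(E \right)} = 8 + E^{4}$ ($p{\left(E \right)} = 8 + \left(E^{2}\right)^{2} = 8 + E^{4}$)
$j = - \frac{37}{2}$ ($j = \frac{3}{4} - \frac{12 \left(-1\right) + \left(8 + \left(-3\right)^{4}\right)}{4} = \frac{3}{4} - \frac{-12 + \left(8 + 81\right)}{4} = \frac{3}{4} - \frac{-12 + 89}{4} = \frac{3}{4} - \frac{77}{4} = - \frac{37}{2} \approx -18.5$)
$T{\left(-19,21 \right)} + j = 2 - \frac{37}{2} = - \frac{33}{2}$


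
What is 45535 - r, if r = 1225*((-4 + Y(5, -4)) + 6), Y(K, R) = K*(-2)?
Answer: 55335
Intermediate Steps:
Y(K, R) = -2*K
r = -9800 (r = 1225*((-4 - 2*5) + 6) = 1225*((-4 - 10) + 6) = 1225*(-14 + 6) = 1225*(-8) = -9800)
45535 - r = 45535 - 1*(-9800) = 45535 + 9800 = 55335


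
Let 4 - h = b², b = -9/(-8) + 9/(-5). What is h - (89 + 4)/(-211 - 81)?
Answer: 451183/116800 ≈ 3.8629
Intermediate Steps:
b = -27/40 (b = -9*(-⅛) + 9*(-⅕) = 9/8 - 9/5 = -27/40 ≈ -0.67500)
h = 5671/1600 (h = 4 - (-27/40)² = 4 - 1*729/1600 = 4 - 729/1600 = 5671/1600 ≈ 3.5444)
h - (89 + 4)/(-211 - 81) = 5671/1600 - (89 + 4)/(-211 - 81) = 5671/1600 - 93/(-292) = 5671/1600 - 93*(-1)/292 = 5671/1600 - 1*(-93/292) = 5671/1600 + 93/292 = 451183/116800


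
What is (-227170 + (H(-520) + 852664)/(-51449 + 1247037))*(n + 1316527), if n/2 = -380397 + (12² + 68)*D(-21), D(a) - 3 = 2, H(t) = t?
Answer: -37878340565219262/298897 ≈ -1.2673e+11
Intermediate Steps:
D(a) = 5 (D(a) = 3 + 2 = 5)
n = -758674 (n = 2*(-380397 + (12² + 68)*5) = 2*(-380397 + (144 + 68)*5) = 2*(-380397 + 212*5) = 2*(-380397 + 1060) = 2*(-379337) = -758674)
(-227170 + (H(-520) + 852664)/(-51449 + 1247037))*(n + 1316527) = (-227170 + (-520 + 852664)/(-51449 + 1247037))*(-758674 + 1316527) = (-227170 + 852144/1195588)*557853 = (-227170 + 852144*(1/1195588))*557853 = (-227170 + 213036/298897)*557853 = -67900218454/298897*557853 = -37878340565219262/298897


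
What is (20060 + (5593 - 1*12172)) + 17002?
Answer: 30483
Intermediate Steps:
(20060 + (5593 - 1*12172)) + 17002 = (20060 + (5593 - 12172)) + 17002 = (20060 - 6579) + 17002 = 13481 + 17002 = 30483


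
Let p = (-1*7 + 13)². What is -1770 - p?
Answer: -1806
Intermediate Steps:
p = 36 (p = (-7 + 13)² = 6² = 36)
-1770 - p = -1770 - 1*36 = -1770 - 36 = -1806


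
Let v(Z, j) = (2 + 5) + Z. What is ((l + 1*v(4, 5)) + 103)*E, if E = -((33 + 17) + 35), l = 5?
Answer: -10115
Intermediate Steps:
v(Z, j) = 7 + Z
E = -85 (E = -(50 + 35) = -1*85 = -85)
((l + 1*v(4, 5)) + 103)*E = ((5 + 1*(7 + 4)) + 103)*(-85) = ((5 + 1*11) + 103)*(-85) = ((5 + 11) + 103)*(-85) = (16 + 103)*(-85) = 119*(-85) = -10115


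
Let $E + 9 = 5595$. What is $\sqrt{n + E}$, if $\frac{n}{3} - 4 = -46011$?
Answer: $9 i \sqrt{1635} \approx 363.92 i$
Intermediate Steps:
$n = -138021$ ($n = 12 + 3 \left(-46011\right) = 12 - 138033 = -138021$)
$E = 5586$ ($E = -9 + 5595 = 5586$)
$\sqrt{n + E} = \sqrt{-138021 + 5586} = \sqrt{-132435} = 9 i \sqrt{1635}$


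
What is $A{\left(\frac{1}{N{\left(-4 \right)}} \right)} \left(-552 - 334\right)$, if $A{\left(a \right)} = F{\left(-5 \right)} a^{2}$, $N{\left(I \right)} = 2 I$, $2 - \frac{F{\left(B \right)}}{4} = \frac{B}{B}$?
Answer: $- \frac{443}{8} \approx -55.375$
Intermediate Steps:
$F{\left(B \right)} = 4$ ($F{\left(B \right)} = 8 - 4 \frac{B}{B} = 8 - 4 = 4$)
$A{\left(a \right)} = 4 a^{2}$
$A{\left(\frac{1}{N{\left(-4 \right)}} \right)} \left(-552 - 334\right) = 4 \left(\frac{1}{2 \left(-4\right)}\right)^{2} \left(-552 - 334\right) = 4 \left(\frac{1}{-8}\right)^{2} \left(-886\right) = 4 \left(- \frac{1}{8}\right)^{2} \left(-886\right) = 4 \cdot \frac{1}{64} \left(-886\right) = \frac{1}{16} \left(-886\right) = - \frac{443}{8}$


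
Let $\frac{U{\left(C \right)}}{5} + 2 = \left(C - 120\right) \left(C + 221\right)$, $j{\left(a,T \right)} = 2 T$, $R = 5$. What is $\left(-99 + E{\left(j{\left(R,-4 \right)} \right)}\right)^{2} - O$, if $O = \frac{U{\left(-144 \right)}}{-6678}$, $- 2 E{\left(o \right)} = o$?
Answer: $\frac{30083650}{3339} \approx 9009.8$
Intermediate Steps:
$E{\left(o \right)} = - \frac{o}{2}$
$U{\left(C \right)} = -10 + 5 \left(-120 + C\right) \left(221 + C\right)$ ($U{\left(C \right)} = -10 + 5 \left(C - 120\right) \left(C + 221\right) = -10 + 5 \left(-120 + C\right) \left(221 + C\right)$)
$O = \frac{50825}{3339}$ ($O = \frac{-132610 + 5 \left(-144\right)^{2} + 505 \left(-144\right)}{-6678} = \left(-132610 + 5 \cdot 20736 - 72720\right) \left(- \frac{1}{6678}\right) = \left(-132610 + 103680 - 72720\right) \left(- \frac{1}{6678}\right) = \left(-101650\right) \left(- \frac{1}{6678}\right) = \frac{50825}{3339} \approx 15.222$)
$\left(-99 + E{\left(j{\left(R,-4 \right)} \right)}\right)^{2} - O = \left(-99 - \frac{2 \left(-4\right)}{2}\right)^{2} - \frac{50825}{3339} = \left(-99 - -4\right)^{2} - \frac{50825}{3339} = \left(-99 + 4\right)^{2} - \frac{50825}{3339} = \left(-95\right)^{2} - \frac{50825}{3339} = 9025 - \frac{50825}{3339} = \frac{30083650}{3339}$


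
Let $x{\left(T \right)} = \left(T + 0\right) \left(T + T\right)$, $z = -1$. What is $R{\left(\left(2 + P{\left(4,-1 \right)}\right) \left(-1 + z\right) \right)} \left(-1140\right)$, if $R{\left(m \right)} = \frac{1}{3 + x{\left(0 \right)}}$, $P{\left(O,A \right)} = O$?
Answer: $-380$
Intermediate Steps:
$x{\left(T \right)} = 2 T^{2}$ ($x{\left(T \right)} = T 2 T = 2 T^{2}$)
$R{\left(m \right)} = \frac{1}{3}$ ($R{\left(m \right)} = \frac{1}{3 + 2 \cdot 0^{2}} = \frac{1}{3 + 2 \cdot 0} = \frac{1}{3 + 0} = \frac{1}{3}$)
$R{\left(\left(2 + P{\left(4,-1 \right)}\right) \left(-1 + z\right) \right)} \left(-1140\right) = \frac{1}{3} \left(-1140\right) = -380$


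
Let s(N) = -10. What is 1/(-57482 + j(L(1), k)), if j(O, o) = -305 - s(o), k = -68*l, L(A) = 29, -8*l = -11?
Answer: -1/57777 ≈ -1.7308e-5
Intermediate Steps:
l = 11/8 (l = -⅛*(-11) = 11/8 ≈ 1.3750)
k = -187/2 (k = -68*11/8 = -187/2 ≈ -93.500)
j(O, o) = -295 (j(O, o) = -305 - 1*(-10) = -305 + 10 = -295)
1/(-57482 + j(L(1), k)) = 1/(-57482 - 295) = 1/(-57777) = -1/57777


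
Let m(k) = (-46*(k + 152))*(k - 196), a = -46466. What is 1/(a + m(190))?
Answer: 1/47926 ≈ 2.0865e-5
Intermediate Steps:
m(k) = (-6992 - 46*k)*(-196 + k) (m(k) = (-46*(152 + k))*(-196 + k) = (-6992 - 46*k)*(-196 + k))
1/(a + m(190)) = 1/(-46466 + (1370432 - 46*190**2 + 2024*190)) = 1/(-46466 + (1370432 - 46*36100 + 384560)) = 1/(-46466 + (1370432 - 1660600 + 384560)) = 1/(-46466 + 94392) = 1/47926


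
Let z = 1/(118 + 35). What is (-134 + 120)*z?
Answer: -14/153 ≈ -0.091503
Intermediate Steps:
z = 1/153 ≈ 0.0065359
(-134 + 120)*z = (-134 + 120)*(1/153) = -14*1/153 = -14/153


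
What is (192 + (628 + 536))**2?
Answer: 1838736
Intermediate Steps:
(192 + (628 + 536))**2 = (192 + 1164)**2 = 1356**2 = 1838736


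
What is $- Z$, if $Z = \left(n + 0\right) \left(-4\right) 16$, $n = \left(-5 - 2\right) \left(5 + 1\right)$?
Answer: $-2688$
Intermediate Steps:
$n = -42$ ($n = \left(-7\right) 6 = -42$)
$Z = 2688$ ($Z = \left(-42 + 0\right) \left(-4\right) 16 = \left(-42\right) \left(-4\right) 16 = 168 \cdot 16 = 2688$)
$- Z = \left(-1\right) 2688 = -2688$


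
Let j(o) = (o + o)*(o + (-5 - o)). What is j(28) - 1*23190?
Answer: -23470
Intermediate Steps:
j(o) = -10*o (j(o) = (2*o)*(-5) = -10*o)
j(28) - 1*23190 = -10*28 - 1*23190 = -280 - 23190 = -23470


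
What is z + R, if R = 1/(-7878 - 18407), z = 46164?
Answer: 1213420739/26285 ≈ 46164.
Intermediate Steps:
R = -1/26285 (R = 1/(-26285) = -1/26285 ≈ -3.8045e-5)
z + R = 46164 - 1/26285 = 1213420739/26285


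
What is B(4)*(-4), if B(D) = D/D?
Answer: -4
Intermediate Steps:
B(D) = 1
B(4)*(-4) = 1*(-4) = -4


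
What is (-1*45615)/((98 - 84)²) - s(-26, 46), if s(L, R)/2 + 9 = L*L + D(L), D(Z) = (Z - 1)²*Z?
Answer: 7122889/196 ≈ 36341.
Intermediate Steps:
D(Z) = Z*(-1 + Z)² (D(Z) = (-1 + Z)²*Z = Z*(-1 + Z)²)
s(L, R) = -18 + 2*L² + 2*L*(-1 + L)² (s(L, R) = -18 + 2*(L*L + L*(-1 + L)²) = -18 + 2*(L² + L*(-1 + L)²) = -18 + (2*L² + 2*L*(-1 + L)²) = -18 + 2*L² + 2*L*(-1 + L)²)
(-1*45615)/((98 - 84)²) - s(-26, 46) = (-1*45615)/((98 - 84)²) - (-18 - 2*(-26)² + 2*(-26) + 2*(-26)³) = -45615/(14²) - (-18 - 2*676 - 52 + 2*(-17576)) = -45615/196 - (-18 - 1352 - 52 - 35152) = -45615*1/196 - 1*(-36574) = -45615/196 + 36574 = 7122889/196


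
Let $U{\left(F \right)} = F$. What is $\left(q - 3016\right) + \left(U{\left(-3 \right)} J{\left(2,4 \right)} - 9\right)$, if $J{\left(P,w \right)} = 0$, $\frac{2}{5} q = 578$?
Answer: $-1580$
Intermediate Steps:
$q = 1445$ ($q = \frac{5}{2} \cdot 578 = 1445$)
$\left(q - 3016\right) + \left(U{\left(-3 \right)} J{\left(2,4 \right)} - 9\right) = \left(1445 - 3016\right) - 9 = -1571 + \left(0 - 9\right) = -1571 - 9 = -1580$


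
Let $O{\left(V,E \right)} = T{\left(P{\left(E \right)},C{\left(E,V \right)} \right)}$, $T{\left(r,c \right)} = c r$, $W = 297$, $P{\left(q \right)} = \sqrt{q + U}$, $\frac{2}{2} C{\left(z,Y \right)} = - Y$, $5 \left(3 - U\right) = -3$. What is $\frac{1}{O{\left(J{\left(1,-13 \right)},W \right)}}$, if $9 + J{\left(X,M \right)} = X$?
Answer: $\frac{\sqrt{835}}{4008} \approx 0.0072097$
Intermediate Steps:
$U = \frac{18}{5}$ ($U = 3 - - \frac{3}{5} = 3 + \frac{3}{5} = \frac{18}{5} \approx 3.6$)
$J{\left(X,M \right)} = -9 + X$
$C{\left(z,Y \right)} = - Y$
$P{\left(q \right)} = \sqrt{\frac{18}{5} + q}$ ($P{\left(q \right)} = \sqrt{q + \frac{18}{5}} = \sqrt{\frac{18}{5} + q}$)
$O{\left(V,E \right)} = - \frac{V \sqrt{90 + 25 E}}{5}$ ($O{\left(V,E \right)} = - V \frac{\sqrt{90 + 25 E}}{5} = - \frac{V \sqrt{90 + 25 E}}{5}$)
$\frac{1}{O{\left(J{\left(1,-13 \right)},W \right)}} = \frac{1}{\left(- \frac{1}{5}\right) \left(-9 + 1\right) \sqrt{90 + 25 \cdot 297}} = \frac{1}{\left(- \frac{1}{5}\right) \left(-8\right) \sqrt{90 + 7425}} = \frac{1}{\left(- \frac{1}{5}\right) \left(-8\right) \sqrt{7515}} = \frac{1}{\left(- \frac{1}{5}\right) \left(-8\right) 3 \sqrt{835}} = \frac{1}{\frac{24}{5} \sqrt{835}} = \frac{\sqrt{835}}{4008}$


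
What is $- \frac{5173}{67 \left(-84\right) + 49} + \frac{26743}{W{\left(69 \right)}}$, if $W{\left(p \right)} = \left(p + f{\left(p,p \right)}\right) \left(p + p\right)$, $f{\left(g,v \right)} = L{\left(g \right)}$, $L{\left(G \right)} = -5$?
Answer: $\frac{27841019}{7039104} \approx 3.9552$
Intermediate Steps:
$f{\left(g,v \right)} = -5$
$W{\left(p \right)} = 2 p \left(-5 + p\right)$ ($W{\left(p \right)} = \left(p - 5\right) \left(p + p\right) = \left(-5 + p\right) 2 p = 2 p \left(-5 + p\right)$)
$- \frac{5173}{67 \left(-84\right) + 49} + \frac{26743}{W{\left(69 \right)}} = - \frac{5173}{67 \left(-84\right) + 49} + \frac{26743}{2 \cdot 69 \left(-5 + 69\right)} = - \frac{5173}{-5628 + 49} + \frac{26743}{2 \cdot 69 \cdot 64} = - \frac{5173}{-5579} + \frac{26743}{8832} = \left(-5173\right) \left(- \frac{1}{5579}\right) + 26743 \cdot \frac{1}{8832} = \frac{739}{797} + \frac{26743}{8832} = \frac{27841019}{7039104}$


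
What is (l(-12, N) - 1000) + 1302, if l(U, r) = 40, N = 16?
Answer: 342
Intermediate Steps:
(l(-12, N) - 1000) + 1302 = (40 - 1000) + 1302 = -960 + 1302 = 342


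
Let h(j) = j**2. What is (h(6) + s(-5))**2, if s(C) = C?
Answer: 961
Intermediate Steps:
(h(6) + s(-5))**2 = (6**2 - 5)**2 = (36 - 5)**2 = 31**2 = 961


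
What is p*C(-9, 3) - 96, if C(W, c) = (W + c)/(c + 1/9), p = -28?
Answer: -42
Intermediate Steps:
C(W, c) = (W + c)/(⅑ + c) (C(W, c) = (W + c)/(c + ⅑) = (W + c)/(⅑ + c))
p*C(-9, 3) - 96 = -252*(-9 + 3)/(1 + 9*3) - 96 = -252*(-6)/(1 + 27) - 96 = -252*(-6)/28 - 96 = -28*(-27/14) - 96 = 54 - 96 = -42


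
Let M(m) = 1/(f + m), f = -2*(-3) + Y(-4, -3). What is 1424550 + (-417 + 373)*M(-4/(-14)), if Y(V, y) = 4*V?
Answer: 24217427/17 ≈ 1.4246e+6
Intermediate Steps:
f = -10 (f = -2*(-3) + 4*(-4) = 6 - 16 = -10)
M(m) = 1/(-10 + m)
1424550 + (-417 + 373)*M(-4/(-14)) = 1424550 + (-417 + 373)/(-10 - 4/(-14)) = 1424550 - 44/(-10 - 4*(-1/14)) = 1424550 - 44/(-10 + 2/7) = 1424550 - 44/(-68/7) = 1424550 - 44*(-7/68) = 1424550 + 77/17 = 24217427/17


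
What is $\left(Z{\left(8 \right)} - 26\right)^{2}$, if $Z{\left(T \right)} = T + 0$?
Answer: $324$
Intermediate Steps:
$Z{\left(T \right)} = T$
$\left(Z{\left(8 \right)} - 26\right)^{2} = \left(8 - 26\right)^{2} = \left(-18\right)^{2} = 324$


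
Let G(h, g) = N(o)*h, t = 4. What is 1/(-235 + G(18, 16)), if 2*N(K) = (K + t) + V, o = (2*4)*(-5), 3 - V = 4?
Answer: -1/568 ≈ -0.0017606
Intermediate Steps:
V = -1 (V = 3 - 1*4 = 3 - 4 = -1)
o = -40 (o = 8*(-5) = -40)
N(K) = 3/2 + K/2 (N(K) = ((K + 4) - 1)/2 = ((4 + K) - 1)/2 = (3 + K)/2 = 3/2 + K/2)
G(h, g) = -37*h/2 (G(h, g) = (3/2 + (½)*(-40))*h = (3/2 - 20)*h = -37*h/2)
1/(-235 + G(18, 16)) = 1/(-235 - 37/2*18) = 1/(-235 - 333) = 1/(-568) = -1/568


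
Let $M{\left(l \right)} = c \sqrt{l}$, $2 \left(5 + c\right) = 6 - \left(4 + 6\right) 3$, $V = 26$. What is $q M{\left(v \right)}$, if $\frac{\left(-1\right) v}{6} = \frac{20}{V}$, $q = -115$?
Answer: $\frac{3910 i \sqrt{195}}{13} \approx 4200.0 i$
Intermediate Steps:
$c = -17$ ($c = -5 + \frac{6 - \left(4 + 6\right) 3}{2} = -5 + \frac{6 - 10 \cdot 3}{2} = -5 + \frac{6 - 30}{2} = -5 + \frac{1}{2} \left(-24\right) = -5 - 12 = -17$)
$v = - \frac{60}{13}$ ($v = - 6 \cdot \frac{20}{26} = - 6 \cdot 20 \cdot \frac{1}{26} = \left(-6\right) \frac{10}{13} = - \frac{60}{13} \approx -4.6154$)
$M{\left(l \right)} = - 17 \sqrt{l}$
$q M{\left(v \right)} = - 115 \left(- 17 \sqrt{- \frac{60}{13}}\right) = - 115 \left(- 17 \frac{2 i \sqrt{195}}{13}\right) = - 115 \left(- \frac{34 i \sqrt{195}}{13}\right) = \frac{3910 i \sqrt{195}}{13}$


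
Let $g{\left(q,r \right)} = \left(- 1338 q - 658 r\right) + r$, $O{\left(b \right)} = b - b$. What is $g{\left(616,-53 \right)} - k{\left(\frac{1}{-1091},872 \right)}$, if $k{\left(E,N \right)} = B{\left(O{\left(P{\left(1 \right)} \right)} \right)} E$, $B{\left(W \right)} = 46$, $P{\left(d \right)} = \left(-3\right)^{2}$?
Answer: $- \frac{861221171}{1091} \approx -7.8939 \cdot 10^{5}$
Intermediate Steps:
$P{\left(d \right)} = 9$
$O{\left(b \right)} = 0$
$k{\left(E,N \right)} = 46 E$
$g{\left(q,r \right)} = - 1338 q - 657 r$
$g{\left(616,-53 \right)} - k{\left(\frac{1}{-1091},872 \right)} = \left(\left(-1338\right) 616 - -34821\right) - \frac{46}{-1091} = \left(-824208 + 34821\right) - 46 \left(- \frac{1}{1091}\right) = -789387 - - \frac{46}{1091} = -789387 + \frac{46}{1091} = - \frac{861221171}{1091}$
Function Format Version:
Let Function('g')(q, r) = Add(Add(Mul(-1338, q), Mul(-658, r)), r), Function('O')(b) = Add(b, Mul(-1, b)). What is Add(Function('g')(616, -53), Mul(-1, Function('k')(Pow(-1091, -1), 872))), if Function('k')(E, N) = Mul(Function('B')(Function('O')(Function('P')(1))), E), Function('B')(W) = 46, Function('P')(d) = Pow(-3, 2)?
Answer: Rational(-861221171, 1091) ≈ -7.8939e+5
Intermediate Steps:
Function('P')(d) = 9
Function('O')(b) = 0
Function('k')(E, N) = Mul(46, E)
Function('g')(q, r) = Add(Mul(-1338, q), Mul(-657, r))
Add(Function('g')(616, -53), Mul(-1, Function('k')(Pow(-1091, -1), 872))) = Add(Add(Mul(-1338, 616), Mul(-657, -53)), Mul(-1, Mul(46, Pow(-1091, -1)))) = Add(Add(-824208, 34821), Mul(-1, Mul(46, Rational(-1, 1091)))) = Add(-789387, Mul(-1, Rational(-46, 1091))) = Add(-789387, Rational(46, 1091)) = Rational(-861221171, 1091)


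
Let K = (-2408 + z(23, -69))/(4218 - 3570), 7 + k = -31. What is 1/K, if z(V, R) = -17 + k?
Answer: -216/821 ≈ -0.26309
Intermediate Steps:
k = -38 (k = -7 - 31 = -38)
z(V, R) = -55 (z(V, R) = -17 - 38 = -55)
K = -821/216 (K = (-2408 - 55)/(4218 - 3570) = -2463/648 = -2463*1/648 = -821/216 ≈ -3.8009)
1/K = 1/(-821/216) = -216/821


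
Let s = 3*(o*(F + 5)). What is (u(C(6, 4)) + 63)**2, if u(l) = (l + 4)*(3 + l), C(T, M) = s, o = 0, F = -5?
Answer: 5625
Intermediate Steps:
s = 0 (s = 3*(0*(-5 + 5)) = 3*(0*0) = 3*0 = 0)
C(T, M) = 0
u(l) = (3 + l)*(4 + l) (u(l) = (4 + l)*(3 + l) = (3 + l)*(4 + l))
(u(C(6, 4)) + 63)**2 = ((12 + 0**2 + 7*0) + 63)**2 = ((12 + 0 + 0) + 63)**2 = (12 + 63)**2 = 75**2 = 5625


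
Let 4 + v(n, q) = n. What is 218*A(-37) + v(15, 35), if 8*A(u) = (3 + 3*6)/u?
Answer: -661/148 ≈ -4.4662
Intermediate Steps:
v(n, q) = -4 + n
A(u) = 21/(8*u) (A(u) = ((3 + 3*6)/u)/8 = ((3 + 18)/u)/8 = (21/u)/8 = 21/(8*u))
218*A(-37) + v(15, 35) = 218*((21/8)/(-37)) + (-4 + 15) = 218*((21/8)*(-1/37)) + 11 = 218*(-21/296) + 11 = -2289/148 + 11 = -661/148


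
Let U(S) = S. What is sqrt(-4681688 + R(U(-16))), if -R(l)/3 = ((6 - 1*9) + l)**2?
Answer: I*sqrt(4682771) ≈ 2164.0*I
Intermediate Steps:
R(l) = -3*(-3 + l)**2 (R(l) = -3*((6 - 1*9) + l)**2 = -3*((6 - 9) + l)**2 = -3*(-3 + l)**2)
sqrt(-4681688 + R(U(-16))) = sqrt(-4681688 - 3*(-3 - 16)**2) = sqrt(-4681688 - 3*(-19)**2) = sqrt(-4681688 - 3*361) = sqrt(-4681688 - 1083) = sqrt(-4682771) = I*sqrt(4682771)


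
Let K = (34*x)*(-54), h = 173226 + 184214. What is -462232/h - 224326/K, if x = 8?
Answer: 573389233/41016240 ≈ 13.980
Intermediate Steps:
h = 357440
K = -14688 (K = (34*8)*(-54) = 272*(-54) = -14688)
-462232/h - 224326/K = -462232/357440 - 224326/(-14688) = -462232*1/357440 - 224326*(-1/14688) = -57779/44680 + 112163/7344 = 573389233/41016240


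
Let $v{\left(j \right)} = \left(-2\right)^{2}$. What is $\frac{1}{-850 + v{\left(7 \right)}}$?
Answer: $- \frac{1}{846} \approx -0.001182$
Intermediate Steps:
$v{\left(j \right)} = 4$
$\frac{1}{-850 + v{\left(7 \right)}} = \frac{1}{-850 + 4} = \frac{1}{-846} = - \frac{1}{846}$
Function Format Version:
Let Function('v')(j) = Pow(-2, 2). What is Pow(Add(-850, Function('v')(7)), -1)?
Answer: Rational(-1, 846) ≈ -0.0011820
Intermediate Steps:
Function('v')(j) = 4
Pow(Add(-850, Function('v')(7)), -1) = Pow(Add(-850, 4), -1) = Pow(-846, -1) = Rational(-1, 846)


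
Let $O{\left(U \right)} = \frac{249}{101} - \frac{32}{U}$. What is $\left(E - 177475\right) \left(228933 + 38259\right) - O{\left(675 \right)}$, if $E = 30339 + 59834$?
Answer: $- \frac{1590277046374043}{68175} \approx -2.3326 \cdot 10^{10}$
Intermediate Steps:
$E = 90173$
$O{\left(U \right)} = \frac{249}{101} - \frac{32}{U}$ ($O{\left(U \right)} = 249 \cdot \frac{1}{101} - \frac{32}{U} = \frac{249}{101} - \frac{32}{U}$)
$\left(E - 177475\right) \left(228933 + 38259\right) - O{\left(675 \right)} = \left(90173 - 177475\right) \left(228933 + 38259\right) - \left(\frac{249}{101} - \frac{32}{675}\right) = \left(-87302\right) 267192 - \left(\frac{249}{101} - \frac{32}{675}\right) = -23326395984 - \left(\frac{249}{101} - \frac{32}{675}\right) = -23326395984 - \frac{164843}{68175} = - \frac{1590277046374043}{68175}$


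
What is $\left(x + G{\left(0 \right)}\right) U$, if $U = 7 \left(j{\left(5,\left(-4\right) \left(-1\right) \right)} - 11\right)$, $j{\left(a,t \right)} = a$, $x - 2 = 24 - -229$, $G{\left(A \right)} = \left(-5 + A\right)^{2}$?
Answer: $-11760$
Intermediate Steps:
$x = 255$ ($x = 2 + \left(24 - -229\right) = 2 + \left(24 + 229\right) = 2 + 253 = 255$)
$U = -42$ ($U = 7 \left(5 - 11\right) = 7 \left(-6\right) = -42$)
$\left(x + G{\left(0 \right)}\right) U = \left(255 + \left(-5 + 0\right)^{2}\right) \left(-42\right) = \left(255 + \left(-5\right)^{2}\right) \left(-42\right) = \left(255 + 25\right) \left(-42\right) = 280 \left(-42\right) = -11760$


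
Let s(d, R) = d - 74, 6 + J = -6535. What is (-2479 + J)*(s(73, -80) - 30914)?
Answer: 278853300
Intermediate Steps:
J = -6541 (J = -6 - 6535 = -6541)
s(d, R) = -74 + d
(-2479 + J)*(s(73, -80) - 30914) = (-2479 - 6541)*((-74 + 73) - 30914) = -9020*(-1 - 30914) = -9020*(-30915) = 278853300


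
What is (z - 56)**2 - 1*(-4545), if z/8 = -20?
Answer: 51201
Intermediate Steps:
z = -160 (z = 8*(-20) = -160)
(z - 56)**2 - 1*(-4545) = (-160 - 56)**2 - 1*(-4545) = (-216)**2 + 4545 = 46656 + 4545 = 51201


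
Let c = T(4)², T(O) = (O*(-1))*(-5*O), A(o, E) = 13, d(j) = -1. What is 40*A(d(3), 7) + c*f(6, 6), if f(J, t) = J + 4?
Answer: 64520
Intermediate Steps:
f(J, t) = 4 + J
T(O) = 5*O² (T(O) = (-O)*(-5*O) = 5*O²)
c = 6400 (c = (5*4²)² = (5*16)² = 80² = 6400)
40*A(d(3), 7) + c*f(6, 6) = 40*13 + 6400*(4 + 6) = 520 + 6400*10 = 520 + 64000 = 64520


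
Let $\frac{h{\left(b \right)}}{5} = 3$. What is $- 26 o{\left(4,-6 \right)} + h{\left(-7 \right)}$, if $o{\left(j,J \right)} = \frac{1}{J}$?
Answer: $\frac{58}{3} \approx 19.333$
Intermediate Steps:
$h{\left(b \right)} = 15$ ($h{\left(b \right)} = 5 \cdot 3 = 15$)
$- 26 o{\left(4,-6 \right)} + h{\left(-7 \right)} = - \frac{26}{-6} + 15 = \left(-26\right) \left(- \frac{1}{6}\right) + 15 = \frac{13}{3} + 15 = \frac{58}{3}$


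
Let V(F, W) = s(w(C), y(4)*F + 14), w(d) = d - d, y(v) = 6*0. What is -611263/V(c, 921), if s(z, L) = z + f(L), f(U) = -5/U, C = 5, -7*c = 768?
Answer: 8557682/5 ≈ 1.7115e+6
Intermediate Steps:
c = -768/7 (c = -1/7*768 = -768/7 ≈ -109.71)
y(v) = 0
w(d) = 0
s(z, L) = z - 5/L
V(F, W) = -5/14 (V(F, W) = 0 - 5/(0*F + 14) = 0 - 5/(0 + 14) = 0 - 5/14 = -5/14)
-611263/V(c, 921) = -611263/(-5/14) = -611263*(-14/5) = 8557682/5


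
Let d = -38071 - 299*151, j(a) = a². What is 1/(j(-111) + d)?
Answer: -1/70899 ≈ -1.4105e-5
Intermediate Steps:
d = -83220 (d = -38071 - 45149 = -83220)
1/(j(-111) + d) = 1/((-111)² - 83220) = 1/(12321 - 83220) = 1/(-70899) = -1/70899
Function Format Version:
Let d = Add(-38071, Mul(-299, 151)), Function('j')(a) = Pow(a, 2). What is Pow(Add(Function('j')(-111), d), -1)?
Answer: Rational(-1, 70899) ≈ -1.4105e-5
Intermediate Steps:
d = -83220 (d = Add(-38071, -45149) = -83220)
Pow(Add(Function('j')(-111), d), -1) = Pow(Add(Pow(-111, 2), -83220), -1) = Pow(Add(12321, -83220), -1) = Pow(-70899, -1) = Rational(-1, 70899)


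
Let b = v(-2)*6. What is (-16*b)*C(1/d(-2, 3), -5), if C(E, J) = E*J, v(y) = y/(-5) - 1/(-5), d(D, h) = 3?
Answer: 96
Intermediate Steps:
v(y) = ⅕ - y/5 (v(y) = y*(-⅕) - 1*(-⅕) = -y/5 + ⅕ = ⅕ - y/5)
b = 18/5 (b = (⅕ - ⅕*(-2))*6 = (⅕ + ⅖)*6 = (⅗)*6 = 18/5 ≈ 3.6000)
(-16*b)*C(1/d(-2, 3), -5) = (-16*18/5)*(-5/3) = -96*(-5)/5 = -288/5*(-5/3) = 96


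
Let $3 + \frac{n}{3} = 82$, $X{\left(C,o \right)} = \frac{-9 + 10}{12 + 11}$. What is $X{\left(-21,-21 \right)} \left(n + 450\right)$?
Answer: $\frac{687}{23} \approx 29.87$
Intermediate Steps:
$X{\left(C,o \right)} = \frac{1}{23}$ ($X{\left(C,o \right)} = 1 \cdot \frac{1}{23} = \frac{1}{23}$)
$n = 237$ ($n = -9 + 3 \cdot 82 = -9 + 246 = 237$)
$X{\left(-21,-21 \right)} \left(n + 450\right) = \frac{237 + 450}{23} = \frac{1}{23} \cdot 687 = \frac{687}{23}$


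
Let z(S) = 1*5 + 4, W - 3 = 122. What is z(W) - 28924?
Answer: -28915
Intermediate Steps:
W = 125 (W = 3 + 122 = 125)
z(S) = 9 (z(S) = 5 + 4 = 9)
z(W) - 28924 = 9 - 28924 = -28915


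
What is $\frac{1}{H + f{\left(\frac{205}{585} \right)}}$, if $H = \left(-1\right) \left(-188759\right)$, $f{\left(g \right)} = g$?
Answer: $\frac{117}{22084844} \approx 5.2977 \cdot 10^{-6}$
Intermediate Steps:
$H = 188759$
$\frac{1}{H + f{\left(\frac{205}{585} \right)}} = \frac{1}{188759 + \frac{205}{585}} = \frac{1}{188759 + 205 \cdot \frac{1}{585}} = \frac{1}{188759 + \frac{41}{117}} = \frac{1}{\frac{22084844}{117}} = \frac{117}{22084844}$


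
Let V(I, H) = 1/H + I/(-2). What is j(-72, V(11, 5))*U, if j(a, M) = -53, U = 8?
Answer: -424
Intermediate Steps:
V(I, H) = 1/H - I/2 (V(I, H) = 1/H + I*(-1/2) = 1/H - I/2)
j(-72, V(11, 5))*U = -53*8 = -424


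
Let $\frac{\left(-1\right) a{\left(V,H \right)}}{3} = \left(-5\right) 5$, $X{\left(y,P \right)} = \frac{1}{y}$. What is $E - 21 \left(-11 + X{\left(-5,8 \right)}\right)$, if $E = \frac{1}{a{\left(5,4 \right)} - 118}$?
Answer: $\frac{50563}{215} \approx 235.18$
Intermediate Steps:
$a{\left(V,H \right)} = 75$ ($a{\left(V,H \right)} = - 3 \left(\left(-5\right) 5\right) = \left(-3\right) \left(-25\right) = 75$)
$E = - \frac{1}{43}$ ($E = \frac{1}{75 - 118} = \frac{1}{-43} = - \frac{1}{43} \approx -0.023256$)
$E - 21 \left(-11 + X{\left(-5,8 \right)}\right) = - \frac{1}{43} - 21 \left(-11 + \frac{1}{-5}\right) = - \frac{1}{43} - 21 \left(-11 - \frac{1}{5}\right) = - \frac{1}{43} - - \frac{1176}{5} = - \frac{1}{43} + \frac{1176}{5} = \frac{50563}{215}$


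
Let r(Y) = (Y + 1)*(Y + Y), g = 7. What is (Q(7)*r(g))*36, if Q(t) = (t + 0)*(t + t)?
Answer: 395136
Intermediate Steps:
Q(t) = 2*t**2 (Q(t) = t*(2*t) = 2*t**2)
r(Y) = 2*Y*(1 + Y) (r(Y) = (1 + Y)*(2*Y) = 2*Y*(1 + Y))
(Q(7)*r(g))*36 = ((2*7**2)*(2*7*(1 + 7)))*36 = ((2*49)*(2*7*8))*36 = (98*112)*36 = 10976*36 = 395136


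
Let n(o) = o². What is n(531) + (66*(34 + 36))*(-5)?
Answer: 258861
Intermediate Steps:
n(531) + (66*(34 + 36))*(-5) = 531² + (66*(34 + 36))*(-5) = 281961 + (66*70)*(-5) = 281961 + 4620*(-5) = 281961 - 23100 = 258861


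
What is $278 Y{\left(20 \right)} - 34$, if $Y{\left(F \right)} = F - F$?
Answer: $-34$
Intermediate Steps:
$Y{\left(F \right)} = 0$
$278 Y{\left(20 \right)} - 34 = 278 \cdot 0 - 34 = 0 - 34 = -34$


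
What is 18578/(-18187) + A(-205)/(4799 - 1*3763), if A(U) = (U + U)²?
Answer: 759496973/4710433 ≈ 161.24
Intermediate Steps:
A(U) = 4*U² (A(U) = (2*U)² = 4*U²)
18578/(-18187) + A(-205)/(4799 - 1*3763) = 18578/(-18187) + (4*(-205)²)/(4799 - 1*3763) = 18578*(-1/18187) + (4*42025)/(4799 - 3763) = -18578/18187 + 168100/1036 = -18578/18187 + 168100*(1/1036) = -18578/18187 + 42025/259 = 759496973/4710433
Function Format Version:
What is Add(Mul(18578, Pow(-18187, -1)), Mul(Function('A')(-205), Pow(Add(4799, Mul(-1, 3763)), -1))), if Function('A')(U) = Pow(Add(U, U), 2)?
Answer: Rational(759496973, 4710433) ≈ 161.24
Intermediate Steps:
Function('A')(U) = Mul(4, Pow(U, 2)) (Function('A')(U) = Pow(Mul(2, U), 2) = Mul(4, Pow(U, 2)))
Add(Mul(18578, Pow(-18187, -1)), Mul(Function('A')(-205), Pow(Add(4799, Mul(-1, 3763)), -1))) = Add(Mul(18578, Pow(-18187, -1)), Mul(Mul(4, Pow(-205, 2)), Pow(Add(4799, Mul(-1, 3763)), -1))) = Add(Mul(18578, Rational(-1, 18187)), Mul(Mul(4, 42025), Pow(Add(4799, -3763), -1))) = Add(Rational(-18578, 18187), Mul(168100, Pow(1036, -1))) = Add(Rational(-18578, 18187), Mul(168100, Rational(1, 1036))) = Add(Rational(-18578, 18187), Rational(42025, 259)) = Rational(759496973, 4710433)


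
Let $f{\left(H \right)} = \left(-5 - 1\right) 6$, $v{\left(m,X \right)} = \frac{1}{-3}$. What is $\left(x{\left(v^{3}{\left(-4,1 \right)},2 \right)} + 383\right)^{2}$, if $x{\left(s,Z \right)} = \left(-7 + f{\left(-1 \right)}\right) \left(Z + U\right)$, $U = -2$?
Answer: $146689$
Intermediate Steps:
$v{\left(m,X \right)} = - \frac{1}{3}$
$f{\left(H \right)} = -36$ ($f{\left(H \right)} = \left(-6\right) 6 = -36$)
$x{\left(s,Z \right)} = 86 - 43 Z$ ($x{\left(s,Z \right)} = \left(-7 - 36\right) \left(Z - 2\right) = - 43 \left(-2 + Z\right) = 86 - 43 Z$)
$\left(x{\left(v^{3}{\left(-4,1 \right)},2 \right)} + 383\right)^{2} = \left(\left(86 - 86\right) + 383\right)^{2} = \left(0 + 383\right)^{2} = 383^{2} = 146689$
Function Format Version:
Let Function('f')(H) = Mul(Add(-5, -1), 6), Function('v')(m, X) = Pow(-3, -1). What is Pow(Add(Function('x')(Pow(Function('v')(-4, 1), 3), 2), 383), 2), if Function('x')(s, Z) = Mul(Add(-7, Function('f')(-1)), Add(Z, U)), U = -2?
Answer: 146689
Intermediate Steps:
Function('v')(m, X) = Rational(-1, 3)
Function('f')(H) = -36 (Function('f')(H) = Mul(-6, 6) = -36)
Function('x')(s, Z) = Add(86, Mul(-43, Z)) (Function('x')(s, Z) = Mul(Add(-7, -36), Add(Z, -2)) = Mul(-43, Add(-2, Z)) = Add(86, Mul(-43, Z)))
Pow(Add(Function('x')(Pow(Function('v')(-4, 1), 3), 2), 383), 2) = Pow(Add(Add(86, Mul(-43, 2)), 383), 2) = Pow(Add(Add(86, -86), 383), 2) = Pow(Add(0, 383), 2) = Pow(383, 2) = 146689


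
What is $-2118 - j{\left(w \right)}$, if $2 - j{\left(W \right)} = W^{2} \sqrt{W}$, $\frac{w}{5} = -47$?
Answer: $-2120 + 55225 i \sqrt{235} \approx -2120.0 + 8.4658 \cdot 10^{5} i$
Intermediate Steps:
$w = -235$ ($w = 5 \left(-47\right) = -235$)
$j{\left(W \right)} = 2 - W^{\frac{5}{2}}$ ($j{\left(W \right)} = 2 - W^{2} \sqrt{W} = 2 - W^{\frac{5}{2}}$)
$-2118 - j{\left(w \right)} = -2118 - \left(2 - \left(-235\right)^{\frac{5}{2}}\right) = -2118 - \left(2 - 55225 i \sqrt{235}\right) = -2120 + 55225 i \sqrt{235}$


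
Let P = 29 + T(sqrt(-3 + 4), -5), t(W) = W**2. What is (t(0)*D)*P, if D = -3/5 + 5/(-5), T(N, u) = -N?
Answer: 0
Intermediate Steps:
P = 28 (P = 29 - sqrt(-3 + 4) = 29 - sqrt(1) = 29 - 1*1 = 29 - 1 = 28)
D = -8/5 (D = -3*1/5 + 5*(-1/5) = -3/5 - 1 = -8/5 ≈ -1.6000)
(t(0)*D)*P = (0**2*(-8/5))*28 = (0*(-8/5))*28 = 0*28 = 0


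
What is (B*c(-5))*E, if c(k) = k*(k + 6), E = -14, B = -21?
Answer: -1470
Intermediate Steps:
c(k) = k*(6 + k)
(B*c(-5))*E = -(-105)*(6 - 5)*(-14) = -(-105)*(-14) = -21*(-5)*(-14) = 105*(-14) = -1470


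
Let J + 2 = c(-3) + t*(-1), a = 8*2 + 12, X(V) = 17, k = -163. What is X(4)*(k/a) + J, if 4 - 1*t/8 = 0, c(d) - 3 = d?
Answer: -3723/28 ≈ -132.96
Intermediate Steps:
c(d) = 3 + d
t = 32 (t = 32 - 8*0 = 32 + 0 = 32)
a = 28 (a = 16 + 12 = 28)
J = -34 (J = -2 + ((3 - 3) + 32*(-1)) = -2 + (0 - 32) = -2 - 32 = -34)
X(4)*(k/a) + J = 17*(-163/28) - 34 = -2771/28 - 34 = -3723/28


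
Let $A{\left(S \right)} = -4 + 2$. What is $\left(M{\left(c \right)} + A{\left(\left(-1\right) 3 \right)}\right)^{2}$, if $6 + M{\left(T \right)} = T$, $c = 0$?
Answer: $64$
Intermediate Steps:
$M{\left(T \right)} = -6 + T$
$A{\left(S \right)} = -2$
$\left(M{\left(c \right)} + A{\left(\left(-1\right) 3 \right)}\right)^{2} = \left(\left(-6 + 0\right) - 2\right)^{2} = \left(-6 - 2\right)^{2} = \left(-8\right)^{2} = 64$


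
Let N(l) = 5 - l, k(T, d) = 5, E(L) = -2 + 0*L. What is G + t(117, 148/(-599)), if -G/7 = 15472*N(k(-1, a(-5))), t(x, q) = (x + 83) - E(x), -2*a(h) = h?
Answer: 202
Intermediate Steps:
E(L) = -2 (E(L) = -2 + 0 = -2)
a(h) = -h/2
t(x, q) = 85 + x (t(x, q) = (x + 83) - 1*(-2) = (83 + x) + 2 = 85 + x)
G = 0 (G = -108304*(5 - 1*5) = -108304*(5 - 5) = -108304*0 = -7*0 = 0)
G + t(117, 148/(-599)) = 0 + (85 + 117) = 0 + 202 = 202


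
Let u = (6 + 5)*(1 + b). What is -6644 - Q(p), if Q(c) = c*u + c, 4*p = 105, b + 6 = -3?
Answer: -17441/4 ≈ -4360.3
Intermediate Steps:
b = -9 (b = -6 - 3 = -9)
u = -88 (u = (6 + 5)*(1 - 9) = 11*(-8) = -88)
p = 105/4 (p = (¼)*105 = 105/4 ≈ 26.250)
Q(c) = -87*c (Q(c) = c*(-88) + c = -88*c + c = -87*c)
-6644 - Q(p) = -6644 - (-87)*105/4 = -6644 - 1*(-9135/4) = -6644 + 9135/4 = -17441/4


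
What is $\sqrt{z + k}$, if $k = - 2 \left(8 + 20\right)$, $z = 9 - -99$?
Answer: $2 \sqrt{13} \approx 7.2111$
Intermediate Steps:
$z = 108$ ($z = 9 + 99 = 108$)
$k = -56$ ($k = \left(-2\right) 28 = -56$)
$\sqrt{z + k} = \sqrt{108 - 56} = \sqrt{52} = 2 \sqrt{13}$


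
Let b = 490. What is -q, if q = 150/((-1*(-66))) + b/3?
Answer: -5465/33 ≈ -165.61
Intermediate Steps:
q = 5465/33 (q = 150/((-1*(-66))) + 490/3 = 150/66 + 490*(⅓) = 150*(1/66) + 490/3 = 25/11 + 490/3 = 5465/33 ≈ 165.61)
-q = -1*5465/33 = -5465/33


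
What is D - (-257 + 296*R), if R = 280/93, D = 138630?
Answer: 12833611/93 ≈ 1.3800e+5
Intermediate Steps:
R = 280/93 (R = 280*(1/93) = 280/93 ≈ 3.0108)
D - (-257 + 296*R) = 138630 - (-257 + 296*(280/93)) = 138630 - (-257 + 82880/93) = 138630 - 1*58979/93 = 138630 - 58979/93 = 12833611/93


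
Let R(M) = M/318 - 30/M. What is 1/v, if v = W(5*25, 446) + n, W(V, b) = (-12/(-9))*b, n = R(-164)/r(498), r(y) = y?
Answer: 6492924/3861121133 ≈ 0.0016816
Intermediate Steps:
R(M) = -30/M + M/318 (R(M) = M*(1/318) - 30/M = M/318 - 30/M = -30/M + M/318)
n = -4339/6492924 (n = (-30/(-164) + (1/318)*(-164))/498 = (-30*(-1/164) - 82/159)*(1/498) = (15/82 - 82/159)*(1/498) = -4339/13038*1/498 = -4339/6492924 ≈ -0.00066827)
W(V, b) = 4*b/3 (W(V, b) = (-12*(-⅑))*b = 4*b/3)
v = 3861121133/6492924 (v = (4/3)*446 - 4339/6492924 = 1784/3 - 4339/6492924 = 3861121133/6492924 ≈ 594.67)
1/v = 1/(3861121133/6492924) = 6492924/3861121133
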